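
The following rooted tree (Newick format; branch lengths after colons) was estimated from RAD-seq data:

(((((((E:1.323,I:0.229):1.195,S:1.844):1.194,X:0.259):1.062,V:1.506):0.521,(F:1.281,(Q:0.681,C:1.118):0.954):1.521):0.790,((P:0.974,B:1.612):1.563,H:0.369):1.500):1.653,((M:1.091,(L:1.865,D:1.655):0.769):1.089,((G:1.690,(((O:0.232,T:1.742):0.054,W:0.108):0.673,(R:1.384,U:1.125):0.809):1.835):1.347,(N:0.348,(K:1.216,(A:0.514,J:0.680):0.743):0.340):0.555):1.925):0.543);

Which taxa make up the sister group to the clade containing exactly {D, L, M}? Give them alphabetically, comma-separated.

The clade containing exactly {D, L, M} attaches to the tree at the node subtending ((M,(L,D)),((G,(((O,T),W),(R,U))),(N,(K,(A,J))))).
The other lineage descending from that same node — the sister group — is ((G,(((O,T),W),(R,U))),(N,(K,(A,J)))); its 10 tips in alphabetical order are the answer.

A, G, J, K, N, O, R, T, U, W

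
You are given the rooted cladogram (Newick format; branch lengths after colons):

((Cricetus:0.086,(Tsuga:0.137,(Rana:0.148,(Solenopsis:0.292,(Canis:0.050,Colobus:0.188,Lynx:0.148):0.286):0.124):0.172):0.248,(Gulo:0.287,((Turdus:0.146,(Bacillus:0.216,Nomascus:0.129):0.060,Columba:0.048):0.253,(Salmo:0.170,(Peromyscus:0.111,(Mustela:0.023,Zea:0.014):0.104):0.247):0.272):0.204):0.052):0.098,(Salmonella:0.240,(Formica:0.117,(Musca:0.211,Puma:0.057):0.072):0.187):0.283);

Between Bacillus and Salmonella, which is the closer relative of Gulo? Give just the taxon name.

The MRCA of Gulo and Bacillus subtends (Gulo,((Turdus,(Bacillus,Nomascus),Columba),(Salmo,(Peromyscus,(Mustela,Zea))))) (9 taxa).
The MRCA of Gulo and Salmonella is the root, subtending the entire tree (20 taxa).
The first is nested inside the second, so Gulo shares a more recent common ancestor with Bacillus.

Bacillus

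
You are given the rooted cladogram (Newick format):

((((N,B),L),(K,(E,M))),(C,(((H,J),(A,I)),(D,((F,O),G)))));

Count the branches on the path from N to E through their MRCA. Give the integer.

The MRCA of N and E is the node subtending (((N,B),L),(K,(E,M))).
From N up to that node: 3 branches. From E up to the same node: 3 branches. Total: 3 + 3 = 6.

6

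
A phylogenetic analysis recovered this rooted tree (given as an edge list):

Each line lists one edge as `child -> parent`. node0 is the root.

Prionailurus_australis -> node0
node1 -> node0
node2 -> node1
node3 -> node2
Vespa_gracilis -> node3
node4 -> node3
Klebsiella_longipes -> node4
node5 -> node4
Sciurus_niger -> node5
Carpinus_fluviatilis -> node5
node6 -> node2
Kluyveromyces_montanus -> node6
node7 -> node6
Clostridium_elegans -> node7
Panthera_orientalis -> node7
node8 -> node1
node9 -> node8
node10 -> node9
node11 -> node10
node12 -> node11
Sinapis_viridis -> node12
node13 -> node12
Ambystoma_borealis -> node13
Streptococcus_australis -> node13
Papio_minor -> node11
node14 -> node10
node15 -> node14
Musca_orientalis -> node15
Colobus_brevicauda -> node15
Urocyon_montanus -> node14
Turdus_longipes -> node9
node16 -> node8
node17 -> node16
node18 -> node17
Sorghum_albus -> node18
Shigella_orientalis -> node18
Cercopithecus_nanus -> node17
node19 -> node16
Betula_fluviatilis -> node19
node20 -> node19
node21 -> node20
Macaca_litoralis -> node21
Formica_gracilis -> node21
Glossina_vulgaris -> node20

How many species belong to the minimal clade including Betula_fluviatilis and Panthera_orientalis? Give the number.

22

The MRCA of Betula_fluviatilis and Panthera_orientalis is the node subtending (((Vespa_gracilis,(Klebsiella_longipes,(Sciurus_niger,Carpinus_fluviatilis))),(Kluyveromyces_montanus,(Clostridium_elegans,Panthera_orientalis))),(((((Sinapis_viridis,(Ambystoma_borealis,Streptococcus_australis)),Papio_minor),((Musca_orientalis,Colobus_brevicauda),Urocyon_montanus)),Turdus_longipes),(((Sorghum_albus,Shigella_orientalis),Cercopithecus_nanus),(Betula_fluviatilis,((Macaca_litoralis,Formica_gracilis),Glossina_vulgaris))))).
That clade contains 22 terminal taxa: Ambystoma_borealis, Betula_fluviatilis, Carpinus_fluviatilis, Cercopithecus_nanus, Clostridium_elegans, Colobus_brevicauda, Formica_gracilis, Glossina_vulgaris, Klebsiella_longipes, Kluyveromyces_montanus, Macaca_litoralis, Musca_orientalis, Panthera_orientalis, Papio_minor, Sciurus_niger, Shigella_orientalis, Sinapis_viridis, Sorghum_albus, Streptococcus_australis, Turdus_longipes, Urocyon_montanus, Vespa_gracilis.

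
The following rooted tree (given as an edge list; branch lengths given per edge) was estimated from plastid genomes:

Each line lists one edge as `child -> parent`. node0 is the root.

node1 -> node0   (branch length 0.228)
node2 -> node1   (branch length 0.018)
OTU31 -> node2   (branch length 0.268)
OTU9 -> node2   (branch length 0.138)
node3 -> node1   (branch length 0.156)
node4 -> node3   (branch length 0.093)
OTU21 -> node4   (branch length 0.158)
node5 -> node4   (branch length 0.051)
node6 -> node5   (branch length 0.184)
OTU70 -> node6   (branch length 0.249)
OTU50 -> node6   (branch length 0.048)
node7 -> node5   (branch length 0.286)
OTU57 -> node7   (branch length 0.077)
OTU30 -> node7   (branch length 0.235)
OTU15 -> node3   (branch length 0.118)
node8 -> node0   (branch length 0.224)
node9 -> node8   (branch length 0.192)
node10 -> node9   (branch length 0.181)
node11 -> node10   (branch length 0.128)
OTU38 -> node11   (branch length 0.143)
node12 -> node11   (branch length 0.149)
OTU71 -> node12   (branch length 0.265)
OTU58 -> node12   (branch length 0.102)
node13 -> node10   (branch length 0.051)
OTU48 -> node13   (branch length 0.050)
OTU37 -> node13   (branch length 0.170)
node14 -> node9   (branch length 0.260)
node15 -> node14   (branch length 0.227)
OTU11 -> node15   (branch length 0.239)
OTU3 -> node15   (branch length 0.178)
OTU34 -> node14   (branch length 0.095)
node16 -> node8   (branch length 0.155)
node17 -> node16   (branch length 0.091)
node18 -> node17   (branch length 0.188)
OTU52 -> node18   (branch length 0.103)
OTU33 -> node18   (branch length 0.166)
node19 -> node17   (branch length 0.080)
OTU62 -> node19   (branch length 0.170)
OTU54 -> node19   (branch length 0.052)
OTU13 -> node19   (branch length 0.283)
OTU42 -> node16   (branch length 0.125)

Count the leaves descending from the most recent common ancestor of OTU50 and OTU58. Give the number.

The MRCA of OTU50 and OTU58 is the root, so the clade is the entire tree.
That clade contains 22 terminal taxa: OTU11, OTU13, OTU15, OTU21, OTU3, OTU30, OTU31, OTU33, OTU34, OTU37, OTU38, OTU42, OTU48, OTU50, OTU52, OTU54, OTU57, OTU58, OTU62, OTU70, OTU71, OTU9.

22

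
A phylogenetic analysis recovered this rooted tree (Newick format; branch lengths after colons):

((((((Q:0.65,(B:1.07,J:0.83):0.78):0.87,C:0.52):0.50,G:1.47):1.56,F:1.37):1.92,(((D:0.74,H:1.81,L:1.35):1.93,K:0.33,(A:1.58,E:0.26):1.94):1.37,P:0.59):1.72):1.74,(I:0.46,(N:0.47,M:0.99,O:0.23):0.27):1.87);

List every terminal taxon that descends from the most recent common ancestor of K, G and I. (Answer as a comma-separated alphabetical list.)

A, B, C, D, E, F, G, H, I, J, K, L, M, N, O, P, Q

Tracing K: it sits inside ((D,H,L),K,(A,E)).
Tracing G: it sits inside (((Q,(B,J)),C),G).
Tracing I: it sits inside (I,(N,M,O)).
The smallest clade enclosing all 3 is the whole tree (their MRCA is the root), so the answer is all 17 tips in alphabetical order.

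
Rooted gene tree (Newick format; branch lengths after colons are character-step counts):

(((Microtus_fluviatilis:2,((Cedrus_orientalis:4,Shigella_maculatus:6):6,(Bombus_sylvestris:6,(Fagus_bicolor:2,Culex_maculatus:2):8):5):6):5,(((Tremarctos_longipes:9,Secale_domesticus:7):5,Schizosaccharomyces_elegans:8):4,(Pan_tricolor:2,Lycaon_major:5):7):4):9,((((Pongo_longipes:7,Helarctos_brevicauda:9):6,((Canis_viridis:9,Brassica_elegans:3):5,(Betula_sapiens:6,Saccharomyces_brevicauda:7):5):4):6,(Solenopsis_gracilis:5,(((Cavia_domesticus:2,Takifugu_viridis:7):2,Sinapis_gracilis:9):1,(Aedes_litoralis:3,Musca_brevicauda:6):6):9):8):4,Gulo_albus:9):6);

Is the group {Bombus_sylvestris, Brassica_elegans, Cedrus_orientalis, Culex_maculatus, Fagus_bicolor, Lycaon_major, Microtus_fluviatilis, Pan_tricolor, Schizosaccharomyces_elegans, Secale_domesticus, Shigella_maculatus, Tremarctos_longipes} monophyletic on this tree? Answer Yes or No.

No

The MRCA of the listed taxa is the root, so the smallest clade containing them is the whole tree.
That clade also contains Aedes_litoralis, Betula_sapiens, Canis_viridis, Cavia_domesticus, Gulo_albus, Helarctos_brevicauda, Musca_brevicauda, Pongo_longipes, Saccharomyces_brevicauda, Sinapis_gracilis, Solenopsis_gracilis, Takifugu_viridis, which are not in the proposed group, so the group is not monophyletic.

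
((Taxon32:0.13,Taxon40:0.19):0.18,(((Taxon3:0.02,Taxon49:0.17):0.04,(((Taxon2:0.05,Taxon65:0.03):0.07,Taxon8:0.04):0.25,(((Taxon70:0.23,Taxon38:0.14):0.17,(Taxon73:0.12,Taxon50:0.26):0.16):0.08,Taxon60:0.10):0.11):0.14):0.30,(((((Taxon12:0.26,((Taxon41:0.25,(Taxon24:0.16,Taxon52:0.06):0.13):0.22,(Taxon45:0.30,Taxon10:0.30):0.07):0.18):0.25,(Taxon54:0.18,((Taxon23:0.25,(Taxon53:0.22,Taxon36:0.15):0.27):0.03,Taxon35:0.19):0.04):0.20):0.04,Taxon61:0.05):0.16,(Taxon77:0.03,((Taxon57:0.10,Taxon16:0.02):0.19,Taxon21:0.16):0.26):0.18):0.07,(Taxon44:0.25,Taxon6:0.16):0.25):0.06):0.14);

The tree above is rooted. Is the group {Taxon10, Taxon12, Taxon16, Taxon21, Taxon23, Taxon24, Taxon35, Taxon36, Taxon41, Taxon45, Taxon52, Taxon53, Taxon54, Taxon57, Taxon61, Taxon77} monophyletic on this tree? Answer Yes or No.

The most recent common ancestor of these taxa subtends ((((Taxon12,((Taxon41,(Taxon24,Taxon52)),(Taxon45,Taxon10))),(Taxon54,((Taxon23,(Taxon53,Taxon36)),Taxon35))),Taxon61),(Taxon77,((Taxon57,Taxon16),Taxon21))).
That clade has exactly 16 tips — every listed taxon and nothing else — so the group is monophyletic.

Yes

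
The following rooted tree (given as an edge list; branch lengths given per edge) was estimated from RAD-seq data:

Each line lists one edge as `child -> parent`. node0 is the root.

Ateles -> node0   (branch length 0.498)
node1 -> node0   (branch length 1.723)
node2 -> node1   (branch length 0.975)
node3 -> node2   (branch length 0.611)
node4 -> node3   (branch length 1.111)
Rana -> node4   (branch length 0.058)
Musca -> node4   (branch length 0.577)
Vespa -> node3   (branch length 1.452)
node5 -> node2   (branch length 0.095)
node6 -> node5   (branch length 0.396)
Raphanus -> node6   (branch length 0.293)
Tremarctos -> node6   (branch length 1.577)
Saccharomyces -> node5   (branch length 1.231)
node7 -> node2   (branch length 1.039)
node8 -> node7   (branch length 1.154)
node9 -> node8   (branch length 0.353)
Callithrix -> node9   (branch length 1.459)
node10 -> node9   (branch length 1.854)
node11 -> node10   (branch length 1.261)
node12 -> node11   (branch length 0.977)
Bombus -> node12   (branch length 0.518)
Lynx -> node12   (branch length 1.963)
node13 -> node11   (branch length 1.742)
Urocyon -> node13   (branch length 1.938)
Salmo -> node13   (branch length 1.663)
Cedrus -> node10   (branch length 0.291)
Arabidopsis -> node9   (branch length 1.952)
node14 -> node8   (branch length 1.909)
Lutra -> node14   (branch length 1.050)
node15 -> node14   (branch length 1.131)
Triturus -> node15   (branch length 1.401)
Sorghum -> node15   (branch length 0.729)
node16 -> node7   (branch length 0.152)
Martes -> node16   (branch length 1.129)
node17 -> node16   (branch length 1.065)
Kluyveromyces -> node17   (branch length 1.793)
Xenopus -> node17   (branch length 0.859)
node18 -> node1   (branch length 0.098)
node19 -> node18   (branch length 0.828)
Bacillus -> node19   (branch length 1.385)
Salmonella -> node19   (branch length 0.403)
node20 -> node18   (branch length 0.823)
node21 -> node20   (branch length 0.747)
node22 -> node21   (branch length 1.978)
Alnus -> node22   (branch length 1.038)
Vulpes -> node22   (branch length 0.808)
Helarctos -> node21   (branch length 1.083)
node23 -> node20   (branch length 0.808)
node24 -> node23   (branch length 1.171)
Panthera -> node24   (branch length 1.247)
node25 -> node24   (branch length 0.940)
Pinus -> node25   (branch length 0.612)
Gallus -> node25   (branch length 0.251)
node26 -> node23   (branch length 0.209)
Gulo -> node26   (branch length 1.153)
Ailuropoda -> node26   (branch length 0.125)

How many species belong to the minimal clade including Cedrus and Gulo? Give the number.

29

The MRCA of Cedrus and Gulo is the node subtending ((((Rana,Musca),Vespa),((Raphanus,Tremarctos),Saccharomyces),(((Callithrix,(((Bombus,Lynx),(Urocyon,Salmo)),Cedrus),Arabidopsis),(Lutra,(Triturus,Sorghum))),(Martes,(Kluyveromyces,Xenopus)))),((Bacillus,Salmonella),(((Alnus,Vulpes),Helarctos),((Panthera,(Pinus,Gallus)),(Gulo,Ailuropoda))))).
That clade contains 29 terminal taxa: Ailuropoda, Alnus, Arabidopsis, Bacillus, Bombus, Callithrix, Cedrus, Gallus, Gulo, Helarctos, Kluyveromyces, Lutra, Lynx, Martes, Musca, Panthera, Pinus, Rana, Raphanus, Saccharomyces, Salmo, Salmonella, Sorghum, Tremarctos, Triturus, Urocyon, Vespa, Vulpes, Xenopus.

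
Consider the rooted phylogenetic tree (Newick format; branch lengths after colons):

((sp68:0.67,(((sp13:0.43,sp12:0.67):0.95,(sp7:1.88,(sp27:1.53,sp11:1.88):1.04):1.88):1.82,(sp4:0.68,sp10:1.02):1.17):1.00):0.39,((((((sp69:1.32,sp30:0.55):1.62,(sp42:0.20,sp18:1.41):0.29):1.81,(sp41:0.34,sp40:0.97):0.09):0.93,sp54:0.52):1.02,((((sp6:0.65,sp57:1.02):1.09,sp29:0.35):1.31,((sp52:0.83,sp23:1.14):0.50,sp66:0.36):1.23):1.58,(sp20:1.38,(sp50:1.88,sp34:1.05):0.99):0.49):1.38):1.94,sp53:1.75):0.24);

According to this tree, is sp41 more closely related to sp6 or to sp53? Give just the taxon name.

sp6

The MRCA of sp41 and sp6 subtends (((((sp69,sp30),(sp42,sp18)),(sp41,sp40)),sp54),((((sp6,sp57),sp29),((sp52,sp23),sp66)),(sp20,(sp50,sp34)))) (16 taxa).
The MRCA of sp41 and sp53 subtends ((((((sp69,sp30),(sp42,sp18)),(sp41,sp40)),sp54),((((sp6,sp57),sp29),((sp52,sp23),sp66)),(sp20,(sp50,sp34)))),sp53) (17 taxa).
The first is nested inside the second, so sp41 shares a more recent common ancestor with sp6.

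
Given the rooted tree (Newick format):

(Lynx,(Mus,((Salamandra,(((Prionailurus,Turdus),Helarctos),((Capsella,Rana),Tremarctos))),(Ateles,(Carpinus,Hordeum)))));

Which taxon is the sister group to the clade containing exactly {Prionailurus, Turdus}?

Helarctos

The clade containing exactly {Prionailurus, Turdus} attaches to the tree at the node subtending ((Prionailurus,Turdus),Helarctos).
The other lineage descending from that same node — the sister group — is the single tip Helarctos.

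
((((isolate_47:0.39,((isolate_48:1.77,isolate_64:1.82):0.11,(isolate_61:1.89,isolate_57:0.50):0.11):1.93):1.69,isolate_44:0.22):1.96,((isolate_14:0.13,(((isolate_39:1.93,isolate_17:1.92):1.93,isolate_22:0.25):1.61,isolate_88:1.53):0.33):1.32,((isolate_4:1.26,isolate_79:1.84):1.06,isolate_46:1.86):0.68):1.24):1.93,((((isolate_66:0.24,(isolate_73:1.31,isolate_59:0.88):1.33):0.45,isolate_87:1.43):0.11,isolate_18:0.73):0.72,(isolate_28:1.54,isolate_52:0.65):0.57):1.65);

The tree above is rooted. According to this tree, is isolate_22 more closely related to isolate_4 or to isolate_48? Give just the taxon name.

isolate_4

The MRCA of isolate_22 and isolate_4 subtends ((isolate_14,(((isolate_39,isolate_17),isolate_22),isolate_88)),((isolate_4,isolate_79),isolate_46)) (8 taxa).
The MRCA of isolate_22 and isolate_48 subtends (((isolate_47,((isolate_48,isolate_64),(isolate_61,isolate_57))),isolate_44),((isolate_14,(((isolate_39,isolate_17),isolate_22),isolate_88)),((isolate_4,isolate_79),isolate_46))) (14 taxa).
The first is nested inside the second, so isolate_22 shares a more recent common ancestor with isolate_4.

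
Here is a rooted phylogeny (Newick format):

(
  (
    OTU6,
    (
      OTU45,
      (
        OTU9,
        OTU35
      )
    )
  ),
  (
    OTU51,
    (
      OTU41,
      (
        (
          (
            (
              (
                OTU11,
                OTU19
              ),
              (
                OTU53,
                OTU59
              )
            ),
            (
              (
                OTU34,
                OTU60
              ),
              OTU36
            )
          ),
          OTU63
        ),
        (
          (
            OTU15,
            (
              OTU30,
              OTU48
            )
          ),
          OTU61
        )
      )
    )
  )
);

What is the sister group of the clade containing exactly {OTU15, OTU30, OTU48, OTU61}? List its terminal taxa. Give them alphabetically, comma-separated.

OTU11, OTU19, OTU34, OTU36, OTU53, OTU59, OTU60, OTU63

The clade containing exactly {OTU15, OTU30, OTU48, OTU61} attaches to the tree at the node subtending (((((OTU11,OTU19),(OTU53,OTU59)),((OTU34,OTU60),OTU36)),OTU63),((OTU15,(OTU30,OTU48)),OTU61)).
The other lineage descending from that same node — the sister group — is ((((OTU11,OTU19),(OTU53,OTU59)),((OTU34,OTU60),OTU36)),OTU63); its 8 tips in alphabetical order are the answer.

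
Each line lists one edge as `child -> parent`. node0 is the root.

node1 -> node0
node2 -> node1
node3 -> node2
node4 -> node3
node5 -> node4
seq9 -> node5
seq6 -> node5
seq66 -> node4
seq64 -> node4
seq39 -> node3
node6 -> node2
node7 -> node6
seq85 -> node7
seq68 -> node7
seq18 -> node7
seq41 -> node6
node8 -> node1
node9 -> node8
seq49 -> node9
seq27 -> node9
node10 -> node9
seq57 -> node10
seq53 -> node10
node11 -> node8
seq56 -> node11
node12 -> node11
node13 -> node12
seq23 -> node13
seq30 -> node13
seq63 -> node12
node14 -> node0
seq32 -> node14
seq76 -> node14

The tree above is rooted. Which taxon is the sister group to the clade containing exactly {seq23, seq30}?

seq63

The clade containing exactly {seq23, seq30} attaches to the tree at the node subtending ((seq23,seq30),seq63).
The other lineage descending from that same node — the sister group — is the single tip seq63.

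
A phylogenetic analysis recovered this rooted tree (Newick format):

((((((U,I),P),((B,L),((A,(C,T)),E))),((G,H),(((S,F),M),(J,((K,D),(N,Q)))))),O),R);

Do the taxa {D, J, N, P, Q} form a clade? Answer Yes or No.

The MRCA of the listed taxa subtends ((((U,I),P),((B,L),((A,(C,T)),E))),((G,H),(((S,F),M),(J,((K,D),(N,Q)))))).
That clade also contains A, B, C, E, F, G, H, I, K, L, M, S, T, U, which are not in the proposed group, so the group is not monophyletic.

No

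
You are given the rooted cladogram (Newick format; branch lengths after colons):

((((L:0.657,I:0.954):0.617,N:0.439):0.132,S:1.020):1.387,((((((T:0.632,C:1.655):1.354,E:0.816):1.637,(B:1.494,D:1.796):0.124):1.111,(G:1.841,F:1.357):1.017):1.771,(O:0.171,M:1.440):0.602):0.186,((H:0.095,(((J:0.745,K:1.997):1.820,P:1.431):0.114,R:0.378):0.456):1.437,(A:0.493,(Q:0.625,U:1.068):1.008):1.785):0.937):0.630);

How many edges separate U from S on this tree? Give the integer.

The MRCA of U and S is the root of the tree.
From U up to that node: 5 branches. From S up to the same node: 2 branches. Total: 5 + 2 = 7.

7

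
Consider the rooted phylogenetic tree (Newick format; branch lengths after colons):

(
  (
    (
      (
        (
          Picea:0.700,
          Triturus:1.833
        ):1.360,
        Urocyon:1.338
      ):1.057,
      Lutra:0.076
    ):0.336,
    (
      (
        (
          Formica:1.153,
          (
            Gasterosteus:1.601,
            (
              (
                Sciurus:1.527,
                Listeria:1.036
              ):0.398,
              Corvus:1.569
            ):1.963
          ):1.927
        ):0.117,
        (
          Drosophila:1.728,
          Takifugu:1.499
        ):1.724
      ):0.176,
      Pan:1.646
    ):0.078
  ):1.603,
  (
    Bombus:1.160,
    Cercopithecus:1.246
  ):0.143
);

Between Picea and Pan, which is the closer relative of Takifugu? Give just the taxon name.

Pan

The MRCA of Takifugu and Pan subtends (((Formica,(Gasterosteus,((Sciurus,Listeria),Corvus))),(Drosophila,Takifugu)),Pan) (8 taxa).
The MRCA of Takifugu and Picea subtends ((((Picea,Triturus),Urocyon),Lutra),(((Formica,(Gasterosteus,((Sciurus,Listeria),Corvus))),(Drosophila,Takifugu)),Pan)) (12 taxa).
The first is nested inside the second, so Takifugu shares a more recent common ancestor with Pan.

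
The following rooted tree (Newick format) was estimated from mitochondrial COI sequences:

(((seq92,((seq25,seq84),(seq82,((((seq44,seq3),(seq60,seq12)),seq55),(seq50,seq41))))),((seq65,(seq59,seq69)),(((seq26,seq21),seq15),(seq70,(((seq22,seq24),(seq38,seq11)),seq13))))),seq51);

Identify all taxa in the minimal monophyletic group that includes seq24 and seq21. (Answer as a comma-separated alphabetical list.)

seq11, seq13, seq15, seq21, seq22, seq24, seq26, seq38, seq70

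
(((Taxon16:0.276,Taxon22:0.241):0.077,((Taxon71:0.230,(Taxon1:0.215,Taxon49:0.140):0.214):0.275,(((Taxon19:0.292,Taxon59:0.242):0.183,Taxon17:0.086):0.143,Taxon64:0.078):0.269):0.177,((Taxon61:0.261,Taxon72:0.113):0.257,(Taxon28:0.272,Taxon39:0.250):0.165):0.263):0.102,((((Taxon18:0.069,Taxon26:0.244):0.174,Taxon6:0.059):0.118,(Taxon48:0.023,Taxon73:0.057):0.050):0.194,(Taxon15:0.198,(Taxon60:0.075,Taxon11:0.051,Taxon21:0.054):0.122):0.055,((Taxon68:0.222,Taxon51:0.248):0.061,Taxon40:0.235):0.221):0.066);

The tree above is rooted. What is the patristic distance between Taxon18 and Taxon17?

The path runs Taxon18 → … → MRCA → … → Taxon17; the MRCA is the root of the tree.
Branch lengths along that path: 0.069 + 0.174 + 0.118 + 0.194 + 0.066 + 0.102 + 0.177 + 0.269 + 0.143 + 0.086 = 1.398.

1.398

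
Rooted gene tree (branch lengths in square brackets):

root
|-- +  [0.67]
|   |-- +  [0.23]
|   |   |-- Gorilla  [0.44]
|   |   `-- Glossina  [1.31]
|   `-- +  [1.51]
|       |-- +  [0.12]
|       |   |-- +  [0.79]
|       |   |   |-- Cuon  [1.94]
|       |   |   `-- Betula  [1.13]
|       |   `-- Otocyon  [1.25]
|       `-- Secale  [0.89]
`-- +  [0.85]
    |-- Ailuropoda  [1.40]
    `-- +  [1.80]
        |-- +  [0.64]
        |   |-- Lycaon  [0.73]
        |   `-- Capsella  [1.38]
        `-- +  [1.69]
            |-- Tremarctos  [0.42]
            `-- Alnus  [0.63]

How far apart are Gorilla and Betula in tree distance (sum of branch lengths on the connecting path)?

4.22

The path runs Gorilla → … → MRCA → … → Betula; the MRCA is the node subtending ((Gorilla,Glossina),(((Cuon,Betula),Otocyon),Secale)).
Branch lengths along that path: 0.44 + 0.23 + 1.51 + 0.12 + 0.79 + 1.13 = 4.22.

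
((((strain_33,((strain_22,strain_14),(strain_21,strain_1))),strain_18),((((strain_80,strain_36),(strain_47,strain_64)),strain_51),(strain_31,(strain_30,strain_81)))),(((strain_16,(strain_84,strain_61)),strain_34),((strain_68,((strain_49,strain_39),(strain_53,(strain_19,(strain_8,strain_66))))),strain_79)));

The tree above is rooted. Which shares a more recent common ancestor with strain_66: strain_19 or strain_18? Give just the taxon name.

strain_19

The MRCA of strain_66 and strain_19 subtends (strain_19,(strain_8,strain_66)) (3 taxa).
The MRCA of strain_66 and strain_18 is the root, subtending the entire tree (26 taxa).
The first is nested inside the second, so strain_66 shares a more recent common ancestor with strain_19.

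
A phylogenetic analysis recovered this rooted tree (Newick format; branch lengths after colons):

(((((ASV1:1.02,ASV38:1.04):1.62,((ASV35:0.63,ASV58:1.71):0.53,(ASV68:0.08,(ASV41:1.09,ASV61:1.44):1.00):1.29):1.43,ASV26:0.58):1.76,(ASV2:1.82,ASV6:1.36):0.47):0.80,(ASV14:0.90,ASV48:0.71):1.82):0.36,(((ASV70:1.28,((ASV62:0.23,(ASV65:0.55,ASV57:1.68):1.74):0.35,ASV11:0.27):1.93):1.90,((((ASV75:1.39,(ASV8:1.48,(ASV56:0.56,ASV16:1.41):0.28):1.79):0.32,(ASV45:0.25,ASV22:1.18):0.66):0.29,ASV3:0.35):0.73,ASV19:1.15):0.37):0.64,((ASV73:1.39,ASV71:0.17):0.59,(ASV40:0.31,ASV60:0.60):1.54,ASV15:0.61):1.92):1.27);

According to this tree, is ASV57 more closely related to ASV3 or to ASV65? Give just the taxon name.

The MRCA of ASV57 and ASV65 subtends (ASV65,ASV57) (2 taxa).
The MRCA of ASV57 and ASV3 subtends ((ASV70,((ASV62,(ASV65,ASV57)),ASV11)),((((ASV75,(ASV8,(ASV56,ASV16))),(ASV45,ASV22)),ASV3),ASV19)) (13 taxa).
The first is nested inside the second, so ASV57 shares a more recent common ancestor with ASV65.

ASV65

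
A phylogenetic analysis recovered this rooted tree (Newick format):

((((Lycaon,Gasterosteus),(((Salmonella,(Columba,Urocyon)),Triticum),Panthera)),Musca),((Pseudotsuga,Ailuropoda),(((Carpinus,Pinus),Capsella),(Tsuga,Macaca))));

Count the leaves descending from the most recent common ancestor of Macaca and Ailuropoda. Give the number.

The MRCA of Macaca and Ailuropoda is the node subtending ((Pseudotsuga,Ailuropoda),(((Carpinus,Pinus),Capsella),(Tsuga,Macaca))).
That clade contains 7 terminal taxa: Ailuropoda, Capsella, Carpinus, Macaca, Pinus, Pseudotsuga, Tsuga.

7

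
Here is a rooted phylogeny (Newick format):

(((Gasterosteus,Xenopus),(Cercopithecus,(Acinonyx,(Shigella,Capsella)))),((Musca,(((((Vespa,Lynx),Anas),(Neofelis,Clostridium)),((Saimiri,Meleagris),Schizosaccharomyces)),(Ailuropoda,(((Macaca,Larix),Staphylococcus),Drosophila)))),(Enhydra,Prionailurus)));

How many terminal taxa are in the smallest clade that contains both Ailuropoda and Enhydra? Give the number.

The MRCA of Ailuropoda and Enhydra is the node subtending ((Musca,(((((Vespa,Lynx),Anas),(Neofelis,Clostridium)),((Saimiri,Meleagris),Schizosaccharomyces)),(Ailuropoda,(((Macaca,Larix),Staphylococcus),Drosophila)))),(Enhydra,Prionailurus)).
That clade contains 16 terminal taxa: Ailuropoda, Anas, Clostridium, Drosophila, Enhydra, Larix, Lynx, Macaca, Meleagris, Musca, Neofelis, Prionailurus, Saimiri, Schizosaccharomyces, Staphylococcus, Vespa.

16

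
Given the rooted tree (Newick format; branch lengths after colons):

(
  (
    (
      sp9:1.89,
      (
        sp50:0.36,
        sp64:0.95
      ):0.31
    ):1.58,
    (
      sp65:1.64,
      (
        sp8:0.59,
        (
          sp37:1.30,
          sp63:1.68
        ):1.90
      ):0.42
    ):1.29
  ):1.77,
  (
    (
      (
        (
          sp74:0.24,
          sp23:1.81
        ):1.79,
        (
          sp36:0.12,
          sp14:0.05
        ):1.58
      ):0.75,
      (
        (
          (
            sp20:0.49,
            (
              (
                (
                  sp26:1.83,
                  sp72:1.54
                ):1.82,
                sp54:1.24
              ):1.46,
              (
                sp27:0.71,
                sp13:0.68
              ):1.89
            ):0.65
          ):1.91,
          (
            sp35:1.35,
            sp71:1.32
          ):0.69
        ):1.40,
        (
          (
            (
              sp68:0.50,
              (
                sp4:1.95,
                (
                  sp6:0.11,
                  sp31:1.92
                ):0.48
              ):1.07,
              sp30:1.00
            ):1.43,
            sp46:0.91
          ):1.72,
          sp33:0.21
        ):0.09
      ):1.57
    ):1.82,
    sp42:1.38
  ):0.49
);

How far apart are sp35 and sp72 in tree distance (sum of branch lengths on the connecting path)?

The path runs sp35 → … → MRCA → … → sp72; the MRCA is the node subtending ((sp20,(((sp26,sp72),sp54),(sp27,sp13))),(sp35,sp71)).
Branch lengths along that path: 1.35 + 0.69 + 1.91 + 0.65 + 1.46 + 1.82 + 1.54 = 9.42.

9.42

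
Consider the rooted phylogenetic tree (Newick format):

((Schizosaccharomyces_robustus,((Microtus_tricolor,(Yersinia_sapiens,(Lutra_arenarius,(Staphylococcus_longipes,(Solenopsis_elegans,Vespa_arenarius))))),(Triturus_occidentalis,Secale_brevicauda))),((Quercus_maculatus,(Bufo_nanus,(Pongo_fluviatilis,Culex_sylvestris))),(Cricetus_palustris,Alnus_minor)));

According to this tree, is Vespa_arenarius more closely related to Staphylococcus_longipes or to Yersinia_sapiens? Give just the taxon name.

Staphylococcus_longipes

The MRCA of Vespa_arenarius and Staphylococcus_longipes subtends (Staphylococcus_longipes,(Solenopsis_elegans,Vespa_arenarius)) (3 taxa).
The MRCA of Vespa_arenarius and Yersinia_sapiens subtends (Yersinia_sapiens,(Lutra_arenarius,(Staphylococcus_longipes,(Solenopsis_elegans,Vespa_arenarius)))) (5 taxa).
The first is nested inside the second, so Vespa_arenarius shares a more recent common ancestor with Staphylococcus_longipes.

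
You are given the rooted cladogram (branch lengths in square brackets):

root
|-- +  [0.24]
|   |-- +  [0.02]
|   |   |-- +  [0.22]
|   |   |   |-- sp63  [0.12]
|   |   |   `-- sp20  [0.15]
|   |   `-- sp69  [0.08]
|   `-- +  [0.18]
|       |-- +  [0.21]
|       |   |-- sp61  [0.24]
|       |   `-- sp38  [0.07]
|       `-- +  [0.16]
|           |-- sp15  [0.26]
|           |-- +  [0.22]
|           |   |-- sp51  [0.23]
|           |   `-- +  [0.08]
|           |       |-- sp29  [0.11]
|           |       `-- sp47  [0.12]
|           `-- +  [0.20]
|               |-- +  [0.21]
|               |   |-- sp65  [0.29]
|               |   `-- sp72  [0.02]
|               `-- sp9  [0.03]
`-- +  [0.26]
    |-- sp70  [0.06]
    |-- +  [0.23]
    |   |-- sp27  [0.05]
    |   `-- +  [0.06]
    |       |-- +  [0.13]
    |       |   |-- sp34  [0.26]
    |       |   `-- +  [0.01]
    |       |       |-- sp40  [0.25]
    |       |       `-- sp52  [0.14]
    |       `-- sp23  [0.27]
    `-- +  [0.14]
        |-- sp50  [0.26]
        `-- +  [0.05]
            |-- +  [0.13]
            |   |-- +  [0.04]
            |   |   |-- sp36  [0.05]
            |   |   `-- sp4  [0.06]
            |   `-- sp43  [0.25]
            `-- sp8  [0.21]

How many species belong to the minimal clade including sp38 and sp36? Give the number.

23

The MRCA of sp38 and sp36 is the root, so the clade is the entire tree.
That clade contains 23 terminal taxa: sp15, sp20, sp23, sp27, sp29, sp34, sp36, sp38, sp4, sp40, sp43, sp47, sp50, sp51, sp52, sp61, sp63, sp65, sp69, sp70, sp72, sp8, sp9.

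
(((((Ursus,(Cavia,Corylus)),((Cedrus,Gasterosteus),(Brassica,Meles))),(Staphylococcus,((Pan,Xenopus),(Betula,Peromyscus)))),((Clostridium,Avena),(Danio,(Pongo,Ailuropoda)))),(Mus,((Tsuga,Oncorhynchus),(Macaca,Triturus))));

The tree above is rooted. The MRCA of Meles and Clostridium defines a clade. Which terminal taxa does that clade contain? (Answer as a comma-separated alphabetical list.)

Tracing Meles: it sits inside (Brassica,Meles).
Tracing Clostridium: it sits inside (Clostridium,Avena).
The smallest clade enclosing both is ((((Ursus,(Cavia,Corylus)),((Cedrus,Gasterosteus),(Brassica,Meles))),(Staphylococcus,((Pan,Xenopus),(Betula,Peromyscus)))),((Clostridium,Avena),(Danio,(Pongo,Ailuropoda)))); the answer is its 17 terminal taxa in alphabetical order.

Ailuropoda, Avena, Betula, Brassica, Cavia, Cedrus, Clostridium, Corylus, Danio, Gasterosteus, Meles, Pan, Peromyscus, Pongo, Staphylococcus, Ursus, Xenopus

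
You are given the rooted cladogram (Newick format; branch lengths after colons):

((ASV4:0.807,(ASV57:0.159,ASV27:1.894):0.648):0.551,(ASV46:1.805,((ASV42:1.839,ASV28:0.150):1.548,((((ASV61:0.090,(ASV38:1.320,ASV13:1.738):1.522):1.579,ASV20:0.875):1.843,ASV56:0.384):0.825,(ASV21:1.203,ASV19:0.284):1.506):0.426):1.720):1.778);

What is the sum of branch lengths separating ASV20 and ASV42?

The path runs ASV20 → … → MRCA → … → ASV42; the MRCA is the node subtending ((ASV42,ASV28),((((ASV61,(ASV38,ASV13)),ASV20),ASV56),(ASV21,ASV19))).
Branch lengths along that path: 0.875 + 1.843 + 0.825 + 0.426 + 1.548 + 1.839 = 7.356.

7.356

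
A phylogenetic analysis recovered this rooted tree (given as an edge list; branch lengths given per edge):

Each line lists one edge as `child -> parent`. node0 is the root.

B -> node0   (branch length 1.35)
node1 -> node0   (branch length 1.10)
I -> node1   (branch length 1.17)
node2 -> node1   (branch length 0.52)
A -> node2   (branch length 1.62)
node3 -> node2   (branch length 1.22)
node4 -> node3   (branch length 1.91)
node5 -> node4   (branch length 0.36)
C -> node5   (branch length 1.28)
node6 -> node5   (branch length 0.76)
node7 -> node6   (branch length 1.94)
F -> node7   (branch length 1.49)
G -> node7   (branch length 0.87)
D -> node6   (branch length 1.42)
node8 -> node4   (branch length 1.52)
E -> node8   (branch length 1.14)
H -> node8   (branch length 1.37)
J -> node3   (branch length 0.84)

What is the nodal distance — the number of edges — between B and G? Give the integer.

The MRCA of B and G is the root of the tree.
From B up to that node: 1 branch. From G up to the same node: 8 branches. Total: 1 + 8 = 9.

9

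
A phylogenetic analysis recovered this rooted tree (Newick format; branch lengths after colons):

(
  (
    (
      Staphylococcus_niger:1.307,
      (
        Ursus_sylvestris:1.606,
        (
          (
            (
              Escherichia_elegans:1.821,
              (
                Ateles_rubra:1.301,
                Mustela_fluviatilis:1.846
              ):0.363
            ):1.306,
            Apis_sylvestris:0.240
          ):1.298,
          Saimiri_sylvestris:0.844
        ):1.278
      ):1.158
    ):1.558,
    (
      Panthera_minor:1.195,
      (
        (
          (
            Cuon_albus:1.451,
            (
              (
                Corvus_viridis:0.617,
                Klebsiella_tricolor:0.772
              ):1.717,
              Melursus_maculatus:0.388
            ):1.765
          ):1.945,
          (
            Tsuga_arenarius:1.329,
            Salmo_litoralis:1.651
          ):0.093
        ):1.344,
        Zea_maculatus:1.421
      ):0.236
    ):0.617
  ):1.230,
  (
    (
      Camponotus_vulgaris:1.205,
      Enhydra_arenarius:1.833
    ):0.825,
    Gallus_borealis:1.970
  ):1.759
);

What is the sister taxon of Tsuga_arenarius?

Salmo_litoralis

Tsuga_arenarius attaches to the tree at the node subtending (Tsuga_arenarius,Salmo_litoralis).
The other lineage descending from that same node — the sister group — is the single tip Salmo_litoralis.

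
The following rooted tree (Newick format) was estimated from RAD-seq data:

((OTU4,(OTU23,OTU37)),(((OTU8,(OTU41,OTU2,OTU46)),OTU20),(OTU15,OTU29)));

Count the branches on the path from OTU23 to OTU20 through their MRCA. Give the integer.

The MRCA of OTU23 and OTU20 is the root of the tree.
From OTU23 up to that node: 3 branches. From OTU20 up to the same node: 3 branches. Total: 3 + 3 = 6.

6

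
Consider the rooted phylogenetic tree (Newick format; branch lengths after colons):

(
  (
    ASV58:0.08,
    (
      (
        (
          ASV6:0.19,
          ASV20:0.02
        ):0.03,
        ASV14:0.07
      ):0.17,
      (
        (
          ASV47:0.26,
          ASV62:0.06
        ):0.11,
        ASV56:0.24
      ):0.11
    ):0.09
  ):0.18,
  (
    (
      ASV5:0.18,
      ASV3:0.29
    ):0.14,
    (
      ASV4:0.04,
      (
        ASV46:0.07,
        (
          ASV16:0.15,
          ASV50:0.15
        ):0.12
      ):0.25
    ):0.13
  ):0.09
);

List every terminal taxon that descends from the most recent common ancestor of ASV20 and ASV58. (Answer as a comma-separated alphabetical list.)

ASV14, ASV20, ASV47, ASV56, ASV58, ASV6, ASV62

Tracing ASV20: it sits inside (ASV6,ASV20).
Tracing ASV58: it sits inside (ASV58,(((ASV6,ASV20),ASV14),((ASV47,ASV62),ASV56))).
The smallest clade enclosing both is (ASV58,(((ASV6,ASV20),ASV14),((ASV47,ASV62),ASV56))); the answer is its 7 terminal taxa in alphabetical order.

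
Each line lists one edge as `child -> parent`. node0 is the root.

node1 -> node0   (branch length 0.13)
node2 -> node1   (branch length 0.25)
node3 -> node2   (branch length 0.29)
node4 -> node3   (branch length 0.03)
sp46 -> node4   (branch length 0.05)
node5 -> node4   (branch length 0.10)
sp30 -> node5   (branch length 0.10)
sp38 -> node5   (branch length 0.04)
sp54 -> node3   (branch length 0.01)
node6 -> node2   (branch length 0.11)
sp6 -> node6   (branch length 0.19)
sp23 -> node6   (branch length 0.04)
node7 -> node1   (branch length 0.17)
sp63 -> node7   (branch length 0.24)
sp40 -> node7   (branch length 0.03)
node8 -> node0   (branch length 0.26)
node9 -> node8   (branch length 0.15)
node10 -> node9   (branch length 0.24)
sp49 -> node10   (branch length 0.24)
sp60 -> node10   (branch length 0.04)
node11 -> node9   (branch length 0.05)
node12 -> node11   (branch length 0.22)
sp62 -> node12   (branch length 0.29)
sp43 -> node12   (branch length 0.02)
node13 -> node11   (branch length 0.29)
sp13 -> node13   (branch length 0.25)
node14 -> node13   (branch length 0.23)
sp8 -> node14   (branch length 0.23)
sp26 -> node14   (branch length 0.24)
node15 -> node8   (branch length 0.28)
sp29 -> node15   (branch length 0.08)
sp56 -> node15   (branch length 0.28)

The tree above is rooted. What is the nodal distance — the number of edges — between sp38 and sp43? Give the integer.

11

The MRCA of sp38 and sp43 is the root of the tree.
From sp38 up to that node: 6 branches. From sp43 up to the same node: 5 branches. Total: 6 + 5 = 11.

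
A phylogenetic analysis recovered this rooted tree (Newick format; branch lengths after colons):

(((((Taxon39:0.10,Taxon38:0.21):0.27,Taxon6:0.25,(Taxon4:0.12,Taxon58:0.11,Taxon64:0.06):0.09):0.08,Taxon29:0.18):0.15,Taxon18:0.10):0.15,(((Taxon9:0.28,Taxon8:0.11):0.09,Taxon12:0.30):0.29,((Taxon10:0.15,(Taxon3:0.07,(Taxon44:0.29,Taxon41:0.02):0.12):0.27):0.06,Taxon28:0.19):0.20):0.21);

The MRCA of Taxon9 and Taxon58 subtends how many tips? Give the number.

The MRCA of Taxon9 and Taxon58 is the root, so the clade is the entire tree.
That clade contains 16 terminal taxa: Taxon10, Taxon12, Taxon18, Taxon28, Taxon29, Taxon3, Taxon38, Taxon39, Taxon4, Taxon41, Taxon44, Taxon58, Taxon6, Taxon64, Taxon8, Taxon9.

16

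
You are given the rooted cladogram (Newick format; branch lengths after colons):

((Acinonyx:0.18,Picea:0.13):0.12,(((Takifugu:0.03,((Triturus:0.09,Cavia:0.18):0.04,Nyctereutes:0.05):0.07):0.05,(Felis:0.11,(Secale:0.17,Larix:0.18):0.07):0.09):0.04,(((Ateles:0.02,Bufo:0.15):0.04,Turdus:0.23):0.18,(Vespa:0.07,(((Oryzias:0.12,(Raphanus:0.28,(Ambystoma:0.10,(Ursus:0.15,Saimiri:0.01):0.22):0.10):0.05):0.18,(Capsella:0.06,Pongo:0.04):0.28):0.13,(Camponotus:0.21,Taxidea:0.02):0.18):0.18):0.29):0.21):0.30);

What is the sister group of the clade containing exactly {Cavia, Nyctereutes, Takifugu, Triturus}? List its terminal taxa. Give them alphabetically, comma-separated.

Felis, Larix, Secale

The clade containing exactly {Cavia, Nyctereutes, Takifugu, Triturus} attaches to the tree at the node subtending ((Takifugu,((Triturus,Cavia),Nyctereutes)),(Felis,(Secale,Larix))).
The other lineage descending from that same node — the sister group — is (Felis,(Secale,Larix)); its 3 tips in alphabetical order are the answer.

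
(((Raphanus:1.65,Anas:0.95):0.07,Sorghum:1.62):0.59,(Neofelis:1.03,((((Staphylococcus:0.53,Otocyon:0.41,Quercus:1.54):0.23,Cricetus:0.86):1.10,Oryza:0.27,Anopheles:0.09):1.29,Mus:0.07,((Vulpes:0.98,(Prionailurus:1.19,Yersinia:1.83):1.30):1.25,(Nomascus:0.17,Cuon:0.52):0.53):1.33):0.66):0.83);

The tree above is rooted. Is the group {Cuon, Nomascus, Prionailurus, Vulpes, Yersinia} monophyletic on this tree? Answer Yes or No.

The most recent common ancestor of these taxa subtends ((Vulpes,(Prionailurus,Yersinia)),(Nomascus,Cuon)).
That clade has exactly 5 tips — every listed taxon and nothing else — so the group is monophyletic.

Yes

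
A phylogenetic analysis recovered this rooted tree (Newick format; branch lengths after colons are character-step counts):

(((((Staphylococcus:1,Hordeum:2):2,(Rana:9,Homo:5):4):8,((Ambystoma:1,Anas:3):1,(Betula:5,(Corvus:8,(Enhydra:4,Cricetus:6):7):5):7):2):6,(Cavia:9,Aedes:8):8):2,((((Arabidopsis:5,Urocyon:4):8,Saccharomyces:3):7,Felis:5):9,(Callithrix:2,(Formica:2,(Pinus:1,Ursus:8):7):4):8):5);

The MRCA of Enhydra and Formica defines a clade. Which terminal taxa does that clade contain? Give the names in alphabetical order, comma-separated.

Aedes, Ambystoma, Anas, Arabidopsis, Betula, Callithrix, Cavia, Corvus, Cricetus, Enhydra, Felis, Formica, Homo, Hordeum, Pinus, Rana, Saccharomyces, Staphylococcus, Urocyon, Ursus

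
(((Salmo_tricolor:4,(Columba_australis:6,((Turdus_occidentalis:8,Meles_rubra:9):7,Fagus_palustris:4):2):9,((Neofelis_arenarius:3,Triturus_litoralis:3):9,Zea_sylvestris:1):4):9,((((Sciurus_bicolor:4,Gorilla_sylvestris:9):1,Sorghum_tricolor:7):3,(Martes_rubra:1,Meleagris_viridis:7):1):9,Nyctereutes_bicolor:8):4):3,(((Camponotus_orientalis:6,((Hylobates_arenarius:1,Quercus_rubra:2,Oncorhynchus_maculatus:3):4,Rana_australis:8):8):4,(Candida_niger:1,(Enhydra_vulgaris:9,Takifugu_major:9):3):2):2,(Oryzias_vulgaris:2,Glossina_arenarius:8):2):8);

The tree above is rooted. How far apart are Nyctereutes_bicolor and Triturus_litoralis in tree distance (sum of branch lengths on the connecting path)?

The path runs Nyctereutes_bicolor → … → MRCA → … → Triturus_litoralis; the MRCA is the node subtending ((Salmo_tricolor,(Columba_australis,((Turdus_occidentalis,Meles_rubra),Fagus_palustris)),((Neofelis_arenarius,Triturus_litoralis),Zea_sylvestris)),((((Sciurus_bicolor,Gorilla_sylvestris),Sorghum_tricolor),(Martes_rubra,Meleagris_viridis)),Nyctereutes_bicolor)).
Branch lengths along that path: 8 + 4 + 9 + 4 + 9 + 3 = 37.

37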